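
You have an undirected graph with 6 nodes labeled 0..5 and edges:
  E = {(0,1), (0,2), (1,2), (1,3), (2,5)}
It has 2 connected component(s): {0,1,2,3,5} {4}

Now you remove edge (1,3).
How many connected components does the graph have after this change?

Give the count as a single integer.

Answer: 3

Derivation:
Initial component count: 2
Remove (1,3): it was a bridge. Count increases: 2 -> 3.
  After removal, components: {0,1,2,5} {3} {4}
New component count: 3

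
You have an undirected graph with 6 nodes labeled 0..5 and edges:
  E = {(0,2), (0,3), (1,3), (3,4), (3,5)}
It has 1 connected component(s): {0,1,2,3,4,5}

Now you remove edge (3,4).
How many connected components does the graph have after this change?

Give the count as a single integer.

Answer: 2

Derivation:
Initial component count: 1
Remove (3,4): it was a bridge. Count increases: 1 -> 2.
  After removal, components: {0,1,2,3,5} {4}
New component count: 2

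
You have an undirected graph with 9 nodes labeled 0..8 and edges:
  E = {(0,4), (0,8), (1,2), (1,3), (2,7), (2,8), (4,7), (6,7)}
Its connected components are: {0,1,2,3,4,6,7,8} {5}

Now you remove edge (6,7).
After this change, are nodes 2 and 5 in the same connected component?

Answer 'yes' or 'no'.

Initial components: {0,1,2,3,4,6,7,8} {5}
Removing edge (6,7): it was a bridge — component count 2 -> 3.
New components: {0,1,2,3,4,7,8} {5} {6}
Are 2 and 5 in the same component? no

Answer: no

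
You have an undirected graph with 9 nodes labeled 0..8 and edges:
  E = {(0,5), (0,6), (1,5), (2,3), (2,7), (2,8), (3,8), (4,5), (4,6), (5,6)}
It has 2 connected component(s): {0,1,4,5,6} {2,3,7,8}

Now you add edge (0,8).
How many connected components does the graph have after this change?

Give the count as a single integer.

Answer: 1

Derivation:
Initial component count: 2
Add (0,8): merges two components. Count decreases: 2 -> 1.
New component count: 1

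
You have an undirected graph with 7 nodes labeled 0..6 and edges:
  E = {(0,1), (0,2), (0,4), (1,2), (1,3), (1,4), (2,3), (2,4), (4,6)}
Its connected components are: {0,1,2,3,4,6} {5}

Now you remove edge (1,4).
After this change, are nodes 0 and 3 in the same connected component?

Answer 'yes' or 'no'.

Answer: yes

Derivation:
Initial components: {0,1,2,3,4,6} {5}
Removing edge (1,4): not a bridge — component count unchanged at 2.
New components: {0,1,2,3,4,6} {5}
Are 0 and 3 in the same component? yes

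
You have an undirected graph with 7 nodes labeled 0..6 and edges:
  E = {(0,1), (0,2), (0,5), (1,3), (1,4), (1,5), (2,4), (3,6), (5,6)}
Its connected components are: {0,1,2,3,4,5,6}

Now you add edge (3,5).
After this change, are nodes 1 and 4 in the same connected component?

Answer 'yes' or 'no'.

Initial components: {0,1,2,3,4,5,6}
Adding edge (3,5): both already in same component {0,1,2,3,4,5,6}. No change.
New components: {0,1,2,3,4,5,6}
Are 1 and 4 in the same component? yes

Answer: yes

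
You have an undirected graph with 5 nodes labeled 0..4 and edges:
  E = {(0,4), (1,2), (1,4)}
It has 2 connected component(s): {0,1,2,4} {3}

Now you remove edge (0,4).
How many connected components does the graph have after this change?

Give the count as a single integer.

Initial component count: 2
Remove (0,4): it was a bridge. Count increases: 2 -> 3.
  After removal, components: {0} {1,2,4} {3}
New component count: 3

Answer: 3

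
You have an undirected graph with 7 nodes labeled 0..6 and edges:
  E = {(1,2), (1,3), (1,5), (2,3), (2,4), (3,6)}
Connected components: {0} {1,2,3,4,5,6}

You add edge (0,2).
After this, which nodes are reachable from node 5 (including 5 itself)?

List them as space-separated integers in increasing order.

Answer: 0 1 2 3 4 5 6

Derivation:
Before: nodes reachable from 5: {1,2,3,4,5,6}
Adding (0,2): merges 5's component with another. Reachability grows.
After: nodes reachable from 5: {0,1,2,3,4,5,6}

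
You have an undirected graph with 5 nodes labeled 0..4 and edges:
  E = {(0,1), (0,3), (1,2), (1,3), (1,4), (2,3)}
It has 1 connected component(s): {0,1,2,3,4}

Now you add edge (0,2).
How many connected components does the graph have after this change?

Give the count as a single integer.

Answer: 1

Derivation:
Initial component count: 1
Add (0,2): endpoints already in same component. Count unchanged: 1.
New component count: 1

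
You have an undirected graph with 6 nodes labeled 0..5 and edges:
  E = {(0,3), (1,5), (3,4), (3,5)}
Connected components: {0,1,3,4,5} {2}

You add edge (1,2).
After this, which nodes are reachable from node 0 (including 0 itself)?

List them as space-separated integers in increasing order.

Answer: 0 1 2 3 4 5

Derivation:
Before: nodes reachable from 0: {0,1,3,4,5}
Adding (1,2): merges 0's component with another. Reachability grows.
After: nodes reachable from 0: {0,1,2,3,4,5}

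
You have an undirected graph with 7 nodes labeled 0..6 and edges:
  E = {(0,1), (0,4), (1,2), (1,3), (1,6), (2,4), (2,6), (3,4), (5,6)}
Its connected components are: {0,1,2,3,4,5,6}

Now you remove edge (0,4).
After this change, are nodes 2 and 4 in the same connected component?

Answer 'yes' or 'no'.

Answer: yes

Derivation:
Initial components: {0,1,2,3,4,5,6}
Removing edge (0,4): not a bridge — component count unchanged at 1.
New components: {0,1,2,3,4,5,6}
Are 2 and 4 in the same component? yes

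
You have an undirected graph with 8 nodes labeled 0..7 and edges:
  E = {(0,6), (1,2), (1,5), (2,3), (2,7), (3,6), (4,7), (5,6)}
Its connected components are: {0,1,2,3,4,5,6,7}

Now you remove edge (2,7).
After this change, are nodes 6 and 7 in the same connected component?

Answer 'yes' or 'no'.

Answer: no

Derivation:
Initial components: {0,1,2,3,4,5,6,7}
Removing edge (2,7): it was a bridge — component count 1 -> 2.
New components: {0,1,2,3,5,6} {4,7}
Are 6 and 7 in the same component? no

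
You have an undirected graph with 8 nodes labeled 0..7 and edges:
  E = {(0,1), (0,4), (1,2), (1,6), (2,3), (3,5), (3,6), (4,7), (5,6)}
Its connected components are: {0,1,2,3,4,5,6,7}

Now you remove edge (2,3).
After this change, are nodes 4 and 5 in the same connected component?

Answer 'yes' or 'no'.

Answer: yes

Derivation:
Initial components: {0,1,2,3,4,5,6,7}
Removing edge (2,3): not a bridge — component count unchanged at 1.
New components: {0,1,2,3,4,5,6,7}
Are 4 and 5 in the same component? yes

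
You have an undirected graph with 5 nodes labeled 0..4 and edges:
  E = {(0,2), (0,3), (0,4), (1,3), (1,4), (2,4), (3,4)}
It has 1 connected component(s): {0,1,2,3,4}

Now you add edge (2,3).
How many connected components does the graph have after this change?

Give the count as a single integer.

Initial component count: 1
Add (2,3): endpoints already in same component. Count unchanged: 1.
New component count: 1

Answer: 1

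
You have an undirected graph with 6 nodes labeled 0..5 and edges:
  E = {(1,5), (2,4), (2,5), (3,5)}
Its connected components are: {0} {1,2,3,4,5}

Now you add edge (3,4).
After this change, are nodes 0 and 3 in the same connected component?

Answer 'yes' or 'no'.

Initial components: {0} {1,2,3,4,5}
Adding edge (3,4): both already in same component {1,2,3,4,5}. No change.
New components: {0} {1,2,3,4,5}
Are 0 and 3 in the same component? no

Answer: no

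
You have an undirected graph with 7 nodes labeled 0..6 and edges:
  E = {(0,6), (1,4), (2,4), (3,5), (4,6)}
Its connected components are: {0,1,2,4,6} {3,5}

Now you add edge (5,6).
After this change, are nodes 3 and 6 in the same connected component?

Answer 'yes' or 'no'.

Answer: yes

Derivation:
Initial components: {0,1,2,4,6} {3,5}
Adding edge (5,6): merges {3,5} and {0,1,2,4,6}.
New components: {0,1,2,3,4,5,6}
Are 3 and 6 in the same component? yes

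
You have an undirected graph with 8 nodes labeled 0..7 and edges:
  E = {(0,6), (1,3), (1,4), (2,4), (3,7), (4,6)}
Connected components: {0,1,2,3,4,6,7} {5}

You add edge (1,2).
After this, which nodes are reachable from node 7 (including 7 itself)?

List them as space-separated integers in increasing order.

Before: nodes reachable from 7: {0,1,2,3,4,6,7}
Adding (1,2): both endpoints already in same component. Reachability from 7 unchanged.
After: nodes reachable from 7: {0,1,2,3,4,6,7}

Answer: 0 1 2 3 4 6 7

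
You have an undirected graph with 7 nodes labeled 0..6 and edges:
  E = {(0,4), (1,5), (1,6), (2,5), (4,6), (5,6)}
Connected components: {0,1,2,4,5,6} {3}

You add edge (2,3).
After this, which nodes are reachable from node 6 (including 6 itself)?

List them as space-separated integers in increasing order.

Answer: 0 1 2 3 4 5 6

Derivation:
Before: nodes reachable from 6: {0,1,2,4,5,6}
Adding (2,3): merges 6's component with another. Reachability grows.
After: nodes reachable from 6: {0,1,2,3,4,5,6}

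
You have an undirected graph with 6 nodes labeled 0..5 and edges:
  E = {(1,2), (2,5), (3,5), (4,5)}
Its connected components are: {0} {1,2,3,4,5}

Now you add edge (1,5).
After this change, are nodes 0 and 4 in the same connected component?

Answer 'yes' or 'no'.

Answer: no

Derivation:
Initial components: {0} {1,2,3,4,5}
Adding edge (1,5): both already in same component {1,2,3,4,5}. No change.
New components: {0} {1,2,3,4,5}
Are 0 and 4 in the same component? no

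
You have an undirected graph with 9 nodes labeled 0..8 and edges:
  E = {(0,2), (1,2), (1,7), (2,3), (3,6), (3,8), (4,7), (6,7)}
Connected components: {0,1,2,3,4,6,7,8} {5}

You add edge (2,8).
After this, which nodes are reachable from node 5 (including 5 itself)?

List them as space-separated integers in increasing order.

Answer: 5

Derivation:
Before: nodes reachable from 5: {5}
Adding (2,8): both endpoints already in same component. Reachability from 5 unchanged.
After: nodes reachable from 5: {5}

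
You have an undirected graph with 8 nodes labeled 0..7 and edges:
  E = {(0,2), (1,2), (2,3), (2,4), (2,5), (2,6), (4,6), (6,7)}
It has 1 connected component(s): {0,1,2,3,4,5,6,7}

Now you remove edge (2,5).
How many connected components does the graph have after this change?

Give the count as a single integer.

Initial component count: 1
Remove (2,5): it was a bridge. Count increases: 1 -> 2.
  After removal, components: {0,1,2,3,4,6,7} {5}
New component count: 2

Answer: 2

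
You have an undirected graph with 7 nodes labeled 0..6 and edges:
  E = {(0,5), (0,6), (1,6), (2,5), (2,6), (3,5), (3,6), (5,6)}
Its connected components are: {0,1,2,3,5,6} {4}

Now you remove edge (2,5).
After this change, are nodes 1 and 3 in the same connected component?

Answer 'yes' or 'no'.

Initial components: {0,1,2,3,5,6} {4}
Removing edge (2,5): not a bridge — component count unchanged at 2.
New components: {0,1,2,3,5,6} {4}
Are 1 and 3 in the same component? yes

Answer: yes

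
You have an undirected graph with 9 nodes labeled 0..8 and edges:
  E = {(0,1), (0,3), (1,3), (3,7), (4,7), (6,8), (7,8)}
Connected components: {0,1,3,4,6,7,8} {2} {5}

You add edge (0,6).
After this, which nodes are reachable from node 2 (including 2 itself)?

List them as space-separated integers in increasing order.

Before: nodes reachable from 2: {2}
Adding (0,6): both endpoints already in same component. Reachability from 2 unchanged.
After: nodes reachable from 2: {2}

Answer: 2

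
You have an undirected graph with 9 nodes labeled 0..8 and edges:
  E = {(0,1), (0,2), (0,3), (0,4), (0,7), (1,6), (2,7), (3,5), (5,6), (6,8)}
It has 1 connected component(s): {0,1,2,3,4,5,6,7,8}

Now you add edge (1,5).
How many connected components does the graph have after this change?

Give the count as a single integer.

Initial component count: 1
Add (1,5): endpoints already in same component. Count unchanged: 1.
New component count: 1

Answer: 1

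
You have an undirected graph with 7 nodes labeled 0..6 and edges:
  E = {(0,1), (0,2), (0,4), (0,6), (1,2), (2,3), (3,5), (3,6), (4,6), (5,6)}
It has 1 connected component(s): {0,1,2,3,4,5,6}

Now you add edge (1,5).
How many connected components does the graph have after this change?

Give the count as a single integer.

Initial component count: 1
Add (1,5): endpoints already in same component. Count unchanged: 1.
New component count: 1

Answer: 1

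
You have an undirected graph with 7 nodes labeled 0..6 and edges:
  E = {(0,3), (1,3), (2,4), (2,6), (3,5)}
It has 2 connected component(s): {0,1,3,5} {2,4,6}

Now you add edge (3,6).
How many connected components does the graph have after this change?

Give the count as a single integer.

Answer: 1

Derivation:
Initial component count: 2
Add (3,6): merges two components. Count decreases: 2 -> 1.
New component count: 1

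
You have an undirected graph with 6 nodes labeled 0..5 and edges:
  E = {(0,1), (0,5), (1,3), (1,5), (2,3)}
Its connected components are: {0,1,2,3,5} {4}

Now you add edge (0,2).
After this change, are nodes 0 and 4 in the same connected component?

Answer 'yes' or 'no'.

Initial components: {0,1,2,3,5} {4}
Adding edge (0,2): both already in same component {0,1,2,3,5}. No change.
New components: {0,1,2,3,5} {4}
Are 0 and 4 in the same component? no

Answer: no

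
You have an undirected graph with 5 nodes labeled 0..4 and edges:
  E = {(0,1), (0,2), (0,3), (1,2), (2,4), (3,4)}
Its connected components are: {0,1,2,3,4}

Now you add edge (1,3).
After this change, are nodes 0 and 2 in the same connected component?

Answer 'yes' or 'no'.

Initial components: {0,1,2,3,4}
Adding edge (1,3): both already in same component {0,1,2,3,4}. No change.
New components: {0,1,2,3,4}
Are 0 and 2 in the same component? yes

Answer: yes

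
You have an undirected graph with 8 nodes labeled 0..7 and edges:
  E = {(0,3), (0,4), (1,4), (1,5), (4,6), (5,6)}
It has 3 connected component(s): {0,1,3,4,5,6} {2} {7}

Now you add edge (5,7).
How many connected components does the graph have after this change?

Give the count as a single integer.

Initial component count: 3
Add (5,7): merges two components. Count decreases: 3 -> 2.
New component count: 2

Answer: 2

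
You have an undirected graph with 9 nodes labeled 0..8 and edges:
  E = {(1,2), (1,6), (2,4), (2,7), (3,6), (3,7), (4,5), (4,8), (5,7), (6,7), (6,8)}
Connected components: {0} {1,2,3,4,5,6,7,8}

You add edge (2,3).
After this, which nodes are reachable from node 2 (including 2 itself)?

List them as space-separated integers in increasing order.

Before: nodes reachable from 2: {1,2,3,4,5,6,7,8}
Adding (2,3): both endpoints already in same component. Reachability from 2 unchanged.
After: nodes reachable from 2: {1,2,3,4,5,6,7,8}

Answer: 1 2 3 4 5 6 7 8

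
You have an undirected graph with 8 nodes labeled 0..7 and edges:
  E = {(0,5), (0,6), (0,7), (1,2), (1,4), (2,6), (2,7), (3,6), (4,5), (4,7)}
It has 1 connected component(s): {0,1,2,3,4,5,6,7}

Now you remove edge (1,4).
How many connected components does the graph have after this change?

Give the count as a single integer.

Answer: 1

Derivation:
Initial component count: 1
Remove (1,4): not a bridge. Count unchanged: 1.
  After removal, components: {0,1,2,3,4,5,6,7}
New component count: 1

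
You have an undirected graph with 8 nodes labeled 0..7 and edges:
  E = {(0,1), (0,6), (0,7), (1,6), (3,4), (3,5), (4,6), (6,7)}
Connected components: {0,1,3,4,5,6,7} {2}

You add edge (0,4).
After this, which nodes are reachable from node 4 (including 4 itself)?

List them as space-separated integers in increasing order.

Answer: 0 1 3 4 5 6 7

Derivation:
Before: nodes reachable from 4: {0,1,3,4,5,6,7}
Adding (0,4): both endpoints already in same component. Reachability from 4 unchanged.
After: nodes reachable from 4: {0,1,3,4,5,6,7}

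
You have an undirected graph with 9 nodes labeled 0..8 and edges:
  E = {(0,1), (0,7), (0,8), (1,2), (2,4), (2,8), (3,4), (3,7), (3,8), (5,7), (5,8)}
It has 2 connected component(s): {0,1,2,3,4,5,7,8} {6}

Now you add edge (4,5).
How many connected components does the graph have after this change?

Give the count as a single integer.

Answer: 2

Derivation:
Initial component count: 2
Add (4,5): endpoints already in same component. Count unchanged: 2.
New component count: 2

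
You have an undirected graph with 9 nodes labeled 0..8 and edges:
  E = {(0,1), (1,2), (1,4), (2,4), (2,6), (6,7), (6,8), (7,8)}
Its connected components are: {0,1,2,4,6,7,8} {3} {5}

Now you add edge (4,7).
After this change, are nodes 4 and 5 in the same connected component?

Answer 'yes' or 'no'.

Initial components: {0,1,2,4,6,7,8} {3} {5}
Adding edge (4,7): both already in same component {0,1,2,4,6,7,8}. No change.
New components: {0,1,2,4,6,7,8} {3} {5}
Are 4 and 5 in the same component? no

Answer: no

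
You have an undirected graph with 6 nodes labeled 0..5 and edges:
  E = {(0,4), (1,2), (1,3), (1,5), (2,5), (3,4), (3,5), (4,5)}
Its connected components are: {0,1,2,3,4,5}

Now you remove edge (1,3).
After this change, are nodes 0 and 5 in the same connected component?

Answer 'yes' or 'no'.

Answer: yes

Derivation:
Initial components: {0,1,2,3,4,5}
Removing edge (1,3): not a bridge — component count unchanged at 1.
New components: {0,1,2,3,4,5}
Are 0 and 5 in the same component? yes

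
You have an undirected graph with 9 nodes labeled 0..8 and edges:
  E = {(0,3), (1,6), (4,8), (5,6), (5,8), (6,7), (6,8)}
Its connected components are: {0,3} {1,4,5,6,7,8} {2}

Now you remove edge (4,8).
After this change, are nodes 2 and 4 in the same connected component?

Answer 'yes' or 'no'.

Answer: no

Derivation:
Initial components: {0,3} {1,4,5,6,7,8} {2}
Removing edge (4,8): it was a bridge — component count 3 -> 4.
New components: {0,3} {1,5,6,7,8} {2} {4}
Are 2 and 4 in the same component? no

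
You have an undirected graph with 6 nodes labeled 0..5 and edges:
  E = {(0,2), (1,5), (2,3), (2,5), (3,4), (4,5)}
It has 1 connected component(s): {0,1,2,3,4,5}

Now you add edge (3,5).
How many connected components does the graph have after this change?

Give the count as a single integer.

Answer: 1

Derivation:
Initial component count: 1
Add (3,5): endpoints already in same component. Count unchanged: 1.
New component count: 1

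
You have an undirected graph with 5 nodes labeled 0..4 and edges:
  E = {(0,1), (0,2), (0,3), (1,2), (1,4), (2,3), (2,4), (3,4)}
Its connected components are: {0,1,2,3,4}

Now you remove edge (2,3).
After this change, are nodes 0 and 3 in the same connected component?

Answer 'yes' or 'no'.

Answer: yes

Derivation:
Initial components: {0,1,2,3,4}
Removing edge (2,3): not a bridge — component count unchanged at 1.
New components: {0,1,2,3,4}
Are 0 and 3 in the same component? yes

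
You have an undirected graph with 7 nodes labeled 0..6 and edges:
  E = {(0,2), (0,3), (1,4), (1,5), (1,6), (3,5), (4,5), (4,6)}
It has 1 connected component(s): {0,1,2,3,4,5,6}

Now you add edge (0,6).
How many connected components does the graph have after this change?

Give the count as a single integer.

Initial component count: 1
Add (0,6): endpoints already in same component. Count unchanged: 1.
New component count: 1

Answer: 1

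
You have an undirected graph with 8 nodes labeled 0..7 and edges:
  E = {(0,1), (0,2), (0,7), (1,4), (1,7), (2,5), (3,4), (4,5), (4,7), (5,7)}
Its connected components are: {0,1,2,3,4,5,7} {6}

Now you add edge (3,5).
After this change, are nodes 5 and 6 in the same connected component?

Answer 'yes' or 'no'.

Initial components: {0,1,2,3,4,5,7} {6}
Adding edge (3,5): both already in same component {0,1,2,3,4,5,7}. No change.
New components: {0,1,2,3,4,5,7} {6}
Are 5 and 6 in the same component? no

Answer: no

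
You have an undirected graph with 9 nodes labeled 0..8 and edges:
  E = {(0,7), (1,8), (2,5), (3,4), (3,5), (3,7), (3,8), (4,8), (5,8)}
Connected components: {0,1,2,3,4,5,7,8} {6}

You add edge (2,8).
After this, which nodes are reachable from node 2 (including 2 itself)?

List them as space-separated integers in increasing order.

Answer: 0 1 2 3 4 5 7 8

Derivation:
Before: nodes reachable from 2: {0,1,2,3,4,5,7,8}
Adding (2,8): both endpoints already in same component. Reachability from 2 unchanged.
After: nodes reachable from 2: {0,1,2,3,4,5,7,8}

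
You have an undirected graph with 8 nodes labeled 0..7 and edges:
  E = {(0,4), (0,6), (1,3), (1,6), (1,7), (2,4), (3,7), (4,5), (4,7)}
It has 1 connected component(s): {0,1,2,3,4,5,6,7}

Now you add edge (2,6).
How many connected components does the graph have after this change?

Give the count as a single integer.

Initial component count: 1
Add (2,6): endpoints already in same component. Count unchanged: 1.
New component count: 1

Answer: 1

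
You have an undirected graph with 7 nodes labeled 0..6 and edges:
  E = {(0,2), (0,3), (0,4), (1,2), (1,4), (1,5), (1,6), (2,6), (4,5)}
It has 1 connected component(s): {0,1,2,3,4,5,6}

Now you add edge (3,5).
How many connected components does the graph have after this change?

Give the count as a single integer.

Answer: 1

Derivation:
Initial component count: 1
Add (3,5): endpoints already in same component. Count unchanged: 1.
New component count: 1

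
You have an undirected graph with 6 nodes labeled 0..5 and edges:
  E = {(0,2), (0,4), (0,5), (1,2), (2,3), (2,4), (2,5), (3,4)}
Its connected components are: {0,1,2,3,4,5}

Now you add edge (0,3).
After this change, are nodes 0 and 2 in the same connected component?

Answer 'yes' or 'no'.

Initial components: {0,1,2,3,4,5}
Adding edge (0,3): both already in same component {0,1,2,3,4,5}. No change.
New components: {0,1,2,3,4,5}
Are 0 and 2 in the same component? yes

Answer: yes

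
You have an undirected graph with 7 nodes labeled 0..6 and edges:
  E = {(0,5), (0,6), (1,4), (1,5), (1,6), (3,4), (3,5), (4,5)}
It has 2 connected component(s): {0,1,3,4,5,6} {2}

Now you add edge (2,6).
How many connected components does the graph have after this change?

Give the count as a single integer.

Answer: 1

Derivation:
Initial component count: 2
Add (2,6): merges two components. Count decreases: 2 -> 1.
New component count: 1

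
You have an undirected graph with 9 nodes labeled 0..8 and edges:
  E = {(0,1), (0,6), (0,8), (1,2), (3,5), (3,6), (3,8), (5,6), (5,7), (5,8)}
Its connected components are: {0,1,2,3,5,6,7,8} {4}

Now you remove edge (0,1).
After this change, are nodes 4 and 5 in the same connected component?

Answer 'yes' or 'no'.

Answer: no

Derivation:
Initial components: {0,1,2,3,5,6,7,8} {4}
Removing edge (0,1): it was a bridge — component count 2 -> 3.
New components: {0,3,5,6,7,8} {1,2} {4}
Are 4 and 5 in the same component? no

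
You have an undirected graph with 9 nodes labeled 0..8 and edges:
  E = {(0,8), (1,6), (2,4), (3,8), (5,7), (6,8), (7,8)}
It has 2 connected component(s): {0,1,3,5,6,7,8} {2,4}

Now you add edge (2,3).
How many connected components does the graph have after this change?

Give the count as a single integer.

Answer: 1

Derivation:
Initial component count: 2
Add (2,3): merges two components. Count decreases: 2 -> 1.
New component count: 1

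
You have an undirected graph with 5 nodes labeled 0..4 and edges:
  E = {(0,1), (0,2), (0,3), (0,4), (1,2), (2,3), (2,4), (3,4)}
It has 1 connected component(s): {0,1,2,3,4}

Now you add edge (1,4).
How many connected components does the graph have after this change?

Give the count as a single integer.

Initial component count: 1
Add (1,4): endpoints already in same component. Count unchanged: 1.
New component count: 1

Answer: 1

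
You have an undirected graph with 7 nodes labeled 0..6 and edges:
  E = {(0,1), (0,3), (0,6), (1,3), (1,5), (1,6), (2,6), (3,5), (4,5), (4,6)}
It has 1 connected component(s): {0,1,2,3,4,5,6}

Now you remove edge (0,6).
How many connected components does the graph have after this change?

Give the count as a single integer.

Answer: 1

Derivation:
Initial component count: 1
Remove (0,6): not a bridge. Count unchanged: 1.
  After removal, components: {0,1,2,3,4,5,6}
New component count: 1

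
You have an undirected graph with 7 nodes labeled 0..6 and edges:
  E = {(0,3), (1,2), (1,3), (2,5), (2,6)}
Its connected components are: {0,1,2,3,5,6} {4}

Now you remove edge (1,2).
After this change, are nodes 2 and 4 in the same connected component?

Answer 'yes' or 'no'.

Answer: no

Derivation:
Initial components: {0,1,2,3,5,6} {4}
Removing edge (1,2): it was a bridge — component count 2 -> 3.
New components: {0,1,3} {2,5,6} {4}
Are 2 and 4 in the same component? no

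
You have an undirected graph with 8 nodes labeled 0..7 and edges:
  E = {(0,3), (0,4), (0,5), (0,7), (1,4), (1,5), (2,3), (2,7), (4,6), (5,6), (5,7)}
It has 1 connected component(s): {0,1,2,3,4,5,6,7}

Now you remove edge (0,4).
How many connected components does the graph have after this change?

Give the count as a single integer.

Initial component count: 1
Remove (0,4): not a bridge. Count unchanged: 1.
  After removal, components: {0,1,2,3,4,5,6,7}
New component count: 1

Answer: 1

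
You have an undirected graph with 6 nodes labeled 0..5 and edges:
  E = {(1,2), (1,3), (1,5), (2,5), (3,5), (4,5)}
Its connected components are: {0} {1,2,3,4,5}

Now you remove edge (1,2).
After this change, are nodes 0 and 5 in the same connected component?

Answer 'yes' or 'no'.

Initial components: {0} {1,2,3,4,5}
Removing edge (1,2): not a bridge — component count unchanged at 2.
New components: {0} {1,2,3,4,5}
Are 0 and 5 in the same component? no

Answer: no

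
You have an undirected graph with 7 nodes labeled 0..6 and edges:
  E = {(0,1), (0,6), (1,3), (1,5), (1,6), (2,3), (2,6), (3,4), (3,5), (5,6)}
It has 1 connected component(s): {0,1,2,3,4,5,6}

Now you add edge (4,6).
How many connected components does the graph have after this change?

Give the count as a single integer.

Initial component count: 1
Add (4,6): endpoints already in same component. Count unchanged: 1.
New component count: 1

Answer: 1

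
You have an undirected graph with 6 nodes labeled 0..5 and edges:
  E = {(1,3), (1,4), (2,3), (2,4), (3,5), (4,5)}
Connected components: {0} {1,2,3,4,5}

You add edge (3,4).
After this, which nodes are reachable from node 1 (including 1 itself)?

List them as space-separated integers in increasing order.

Answer: 1 2 3 4 5

Derivation:
Before: nodes reachable from 1: {1,2,3,4,5}
Adding (3,4): both endpoints already in same component. Reachability from 1 unchanged.
After: nodes reachable from 1: {1,2,3,4,5}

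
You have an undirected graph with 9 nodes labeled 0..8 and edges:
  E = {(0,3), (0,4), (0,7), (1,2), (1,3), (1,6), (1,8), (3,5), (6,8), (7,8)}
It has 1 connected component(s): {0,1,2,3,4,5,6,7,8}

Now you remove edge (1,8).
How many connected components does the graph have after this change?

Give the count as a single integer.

Answer: 1

Derivation:
Initial component count: 1
Remove (1,8): not a bridge. Count unchanged: 1.
  After removal, components: {0,1,2,3,4,5,6,7,8}
New component count: 1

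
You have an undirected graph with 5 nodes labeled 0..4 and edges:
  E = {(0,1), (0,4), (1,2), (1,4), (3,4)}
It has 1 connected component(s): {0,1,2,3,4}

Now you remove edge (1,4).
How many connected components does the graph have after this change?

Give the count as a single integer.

Answer: 1

Derivation:
Initial component count: 1
Remove (1,4): not a bridge. Count unchanged: 1.
  After removal, components: {0,1,2,3,4}
New component count: 1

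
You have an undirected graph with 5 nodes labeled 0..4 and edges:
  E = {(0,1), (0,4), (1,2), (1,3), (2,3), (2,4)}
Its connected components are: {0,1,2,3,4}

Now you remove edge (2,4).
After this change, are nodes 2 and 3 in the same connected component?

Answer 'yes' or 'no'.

Answer: yes

Derivation:
Initial components: {0,1,2,3,4}
Removing edge (2,4): not a bridge — component count unchanged at 1.
New components: {0,1,2,3,4}
Are 2 and 3 in the same component? yes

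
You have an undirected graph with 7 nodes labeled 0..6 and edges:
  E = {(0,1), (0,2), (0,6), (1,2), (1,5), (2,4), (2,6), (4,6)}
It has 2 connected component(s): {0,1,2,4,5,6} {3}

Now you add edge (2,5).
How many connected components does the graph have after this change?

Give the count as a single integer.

Answer: 2

Derivation:
Initial component count: 2
Add (2,5): endpoints already in same component. Count unchanged: 2.
New component count: 2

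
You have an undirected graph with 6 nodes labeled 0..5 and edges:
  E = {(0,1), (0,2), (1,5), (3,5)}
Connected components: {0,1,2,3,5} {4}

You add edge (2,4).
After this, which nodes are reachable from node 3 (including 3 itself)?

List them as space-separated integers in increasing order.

Before: nodes reachable from 3: {0,1,2,3,5}
Adding (2,4): merges 3's component with another. Reachability grows.
After: nodes reachable from 3: {0,1,2,3,4,5}

Answer: 0 1 2 3 4 5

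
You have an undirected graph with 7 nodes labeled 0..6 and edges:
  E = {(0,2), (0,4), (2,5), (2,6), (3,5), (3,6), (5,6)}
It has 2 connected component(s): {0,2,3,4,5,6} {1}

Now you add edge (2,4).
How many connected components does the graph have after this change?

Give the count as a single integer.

Answer: 2

Derivation:
Initial component count: 2
Add (2,4): endpoints already in same component. Count unchanged: 2.
New component count: 2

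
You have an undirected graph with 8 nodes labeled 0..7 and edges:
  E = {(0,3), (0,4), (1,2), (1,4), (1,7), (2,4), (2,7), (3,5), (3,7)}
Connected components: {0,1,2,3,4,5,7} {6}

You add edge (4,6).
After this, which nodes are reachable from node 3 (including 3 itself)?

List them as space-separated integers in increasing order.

Before: nodes reachable from 3: {0,1,2,3,4,5,7}
Adding (4,6): merges 3's component with another. Reachability grows.
After: nodes reachable from 3: {0,1,2,3,4,5,6,7}

Answer: 0 1 2 3 4 5 6 7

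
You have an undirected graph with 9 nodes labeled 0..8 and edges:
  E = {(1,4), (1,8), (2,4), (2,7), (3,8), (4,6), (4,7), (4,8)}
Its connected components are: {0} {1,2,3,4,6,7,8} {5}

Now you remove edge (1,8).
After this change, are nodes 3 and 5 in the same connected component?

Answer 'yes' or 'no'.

Initial components: {0} {1,2,3,4,6,7,8} {5}
Removing edge (1,8): not a bridge — component count unchanged at 3.
New components: {0} {1,2,3,4,6,7,8} {5}
Are 3 and 5 in the same component? no

Answer: no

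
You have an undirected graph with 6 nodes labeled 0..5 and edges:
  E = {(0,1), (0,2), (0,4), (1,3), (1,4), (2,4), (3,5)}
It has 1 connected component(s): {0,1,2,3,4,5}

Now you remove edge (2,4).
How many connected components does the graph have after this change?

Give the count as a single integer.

Initial component count: 1
Remove (2,4): not a bridge. Count unchanged: 1.
  After removal, components: {0,1,2,3,4,5}
New component count: 1

Answer: 1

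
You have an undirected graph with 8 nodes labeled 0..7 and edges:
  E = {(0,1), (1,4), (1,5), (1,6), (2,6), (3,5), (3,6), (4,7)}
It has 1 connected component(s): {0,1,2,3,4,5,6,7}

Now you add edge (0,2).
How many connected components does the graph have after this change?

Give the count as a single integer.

Initial component count: 1
Add (0,2): endpoints already in same component. Count unchanged: 1.
New component count: 1

Answer: 1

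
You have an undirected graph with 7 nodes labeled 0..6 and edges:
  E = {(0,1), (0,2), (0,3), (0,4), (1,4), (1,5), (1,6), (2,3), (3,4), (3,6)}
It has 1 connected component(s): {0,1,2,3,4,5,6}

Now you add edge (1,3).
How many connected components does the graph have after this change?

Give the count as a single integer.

Initial component count: 1
Add (1,3): endpoints already in same component. Count unchanged: 1.
New component count: 1

Answer: 1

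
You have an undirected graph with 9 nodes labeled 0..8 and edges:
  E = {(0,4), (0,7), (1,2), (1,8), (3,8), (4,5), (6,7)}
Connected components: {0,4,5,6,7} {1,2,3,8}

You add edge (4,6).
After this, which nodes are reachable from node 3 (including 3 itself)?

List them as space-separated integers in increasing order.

Before: nodes reachable from 3: {1,2,3,8}
Adding (4,6): both endpoints already in same component. Reachability from 3 unchanged.
After: nodes reachable from 3: {1,2,3,8}

Answer: 1 2 3 8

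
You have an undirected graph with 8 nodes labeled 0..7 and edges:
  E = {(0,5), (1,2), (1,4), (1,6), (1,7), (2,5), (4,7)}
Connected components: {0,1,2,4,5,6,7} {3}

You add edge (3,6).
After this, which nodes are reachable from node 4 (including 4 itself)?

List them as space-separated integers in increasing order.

Before: nodes reachable from 4: {0,1,2,4,5,6,7}
Adding (3,6): merges 4's component with another. Reachability grows.
After: nodes reachable from 4: {0,1,2,3,4,5,6,7}

Answer: 0 1 2 3 4 5 6 7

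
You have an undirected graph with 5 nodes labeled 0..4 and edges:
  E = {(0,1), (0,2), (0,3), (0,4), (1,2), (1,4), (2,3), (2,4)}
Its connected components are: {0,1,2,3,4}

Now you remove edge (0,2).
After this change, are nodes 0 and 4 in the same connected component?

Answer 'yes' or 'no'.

Initial components: {0,1,2,3,4}
Removing edge (0,2): not a bridge — component count unchanged at 1.
New components: {0,1,2,3,4}
Are 0 and 4 in the same component? yes

Answer: yes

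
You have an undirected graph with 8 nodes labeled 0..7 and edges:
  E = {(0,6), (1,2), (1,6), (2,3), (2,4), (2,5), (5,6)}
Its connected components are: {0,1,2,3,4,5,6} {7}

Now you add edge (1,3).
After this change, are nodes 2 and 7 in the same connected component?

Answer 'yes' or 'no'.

Initial components: {0,1,2,3,4,5,6} {7}
Adding edge (1,3): both already in same component {0,1,2,3,4,5,6}. No change.
New components: {0,1,2,3,4,5,6} {7}
Are 2 and 7 in the same component? no

Answer: no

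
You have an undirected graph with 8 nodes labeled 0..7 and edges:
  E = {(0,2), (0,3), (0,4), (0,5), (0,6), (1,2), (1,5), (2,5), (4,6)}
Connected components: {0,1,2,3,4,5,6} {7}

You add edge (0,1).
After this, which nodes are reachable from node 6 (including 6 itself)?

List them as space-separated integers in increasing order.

Answer: 0 1 2 3 4 5 6

Derivation:
Before: nodes reachable from 6: {0,1,2,3,4,5,6}
Adding (0,1): both endpoints already in same component. Reachability from 6 unchanged.
After: nodes reachable from 6: {0,1,2,3,4,5,6}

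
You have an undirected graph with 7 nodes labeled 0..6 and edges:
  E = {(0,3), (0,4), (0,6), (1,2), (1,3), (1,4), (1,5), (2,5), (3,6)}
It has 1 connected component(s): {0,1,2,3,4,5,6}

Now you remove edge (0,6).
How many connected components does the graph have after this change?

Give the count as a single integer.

Initial component count: 1
Remove (0,6): not a bridge. Count unchanged: 1.
  After removal, components: {0,1,2,3,4,5,6}
New component count: 1

Answer: 1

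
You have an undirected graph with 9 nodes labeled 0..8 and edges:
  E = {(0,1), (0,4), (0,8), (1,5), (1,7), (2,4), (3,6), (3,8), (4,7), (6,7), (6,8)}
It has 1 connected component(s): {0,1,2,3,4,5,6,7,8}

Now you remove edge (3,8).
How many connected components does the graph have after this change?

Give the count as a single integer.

Initial component count: 1
Remove (3,8): not a bridge. Count unchanged: 1.
  After removal, components: {0,1,2,3,4,5,6,7,8}
New component count: 1

Answer: 1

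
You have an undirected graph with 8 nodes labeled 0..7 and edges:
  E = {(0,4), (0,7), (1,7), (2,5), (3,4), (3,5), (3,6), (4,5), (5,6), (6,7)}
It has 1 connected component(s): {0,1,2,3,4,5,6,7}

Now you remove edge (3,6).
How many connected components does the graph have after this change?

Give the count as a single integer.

Initial component count: 1
Remove (3,6): not a bridge. Count unchanged: 1.
  After removal, components: {0,1,2,3,4,5,6,7}
New component count: 1

Answer: 1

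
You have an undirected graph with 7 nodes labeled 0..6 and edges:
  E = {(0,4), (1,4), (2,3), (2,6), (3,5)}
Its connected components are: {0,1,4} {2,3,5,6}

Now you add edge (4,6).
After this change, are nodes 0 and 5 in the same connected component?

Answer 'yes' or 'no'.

Initial components: {0,1,4} {2,3,5,6}
Adding edge (4,6): merges {0,1,4} and {2,3,5,6}.
New components: {0,1,2,3,4,5,6}
Are 0 and 5 in the same component? yes

Answer: yes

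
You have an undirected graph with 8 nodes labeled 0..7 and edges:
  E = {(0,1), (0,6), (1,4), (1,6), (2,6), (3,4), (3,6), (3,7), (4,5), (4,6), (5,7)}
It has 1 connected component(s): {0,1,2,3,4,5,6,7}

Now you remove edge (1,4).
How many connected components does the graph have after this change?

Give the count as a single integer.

Initial component count: 1
Remove (1,4): not a bridge. Count unchanged: 1.
  After removal, components: {0,1,2,3,4,5,6,7}
New component count: 1

Answer: 1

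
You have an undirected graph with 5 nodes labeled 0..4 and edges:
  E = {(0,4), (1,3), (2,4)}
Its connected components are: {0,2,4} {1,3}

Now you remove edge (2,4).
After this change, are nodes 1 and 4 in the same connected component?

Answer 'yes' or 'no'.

Answer: no

Derivation:
Initial components: {0,2,4} {1,3}
Removing edge (2,4): it was a bridge — component count 2 -> 3.
New components: {0,4} {1,3} {2}
Are 1 and 4 in the same component? no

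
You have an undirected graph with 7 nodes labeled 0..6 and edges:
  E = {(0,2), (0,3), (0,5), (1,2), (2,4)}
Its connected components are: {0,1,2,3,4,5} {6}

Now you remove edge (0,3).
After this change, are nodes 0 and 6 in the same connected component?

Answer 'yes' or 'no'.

Initial components: {0,1,2,3,4,5} {6}
Removing edge (0,3): it was a bridge — component count 2 -> 3.
New components: {0,1,2,4,5} {3} {6}
Are 0 and 6 in the same component? no

Answer: no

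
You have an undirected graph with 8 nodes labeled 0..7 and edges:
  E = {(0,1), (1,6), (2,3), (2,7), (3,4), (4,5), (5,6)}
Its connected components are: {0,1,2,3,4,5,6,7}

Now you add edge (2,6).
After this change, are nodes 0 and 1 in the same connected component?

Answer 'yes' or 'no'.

Initial components: {0,1,2,3,4,5,6,7}
Adding edge (2,6): both already in same component {0,1,2,3,4,5,6,7}. No change.
New components: {0,1,2,3,4,5,6,7}
Are 0 and 1 in the same component? yes

Answer: yes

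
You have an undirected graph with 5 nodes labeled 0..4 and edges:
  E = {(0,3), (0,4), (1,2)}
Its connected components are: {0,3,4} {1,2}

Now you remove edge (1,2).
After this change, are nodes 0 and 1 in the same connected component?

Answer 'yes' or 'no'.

Answer: no

Derivation:
Initial components: {0,3,4} {1,2}
Removing edge (1,2): it was a bridge — component count 2 -> 3.
New components: {0,3,4} {1} {2}
Are 0 and 1 in the same component? no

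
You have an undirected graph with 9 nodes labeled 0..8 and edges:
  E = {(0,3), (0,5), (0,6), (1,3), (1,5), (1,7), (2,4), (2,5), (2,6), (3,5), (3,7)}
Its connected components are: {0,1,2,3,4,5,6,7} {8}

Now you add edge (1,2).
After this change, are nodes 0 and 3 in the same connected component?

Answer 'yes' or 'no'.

Answer: yes

Derivation:
Initial components: {0,1,2,3,4,5,6,7} {8}
Adding edge (1,2): both already in same component {0,1,2,3,4,5,6,7}. No change.
New components: {0,1,2,3,4,5,6,7} {8}
Are 0 and 3 in the same component? yes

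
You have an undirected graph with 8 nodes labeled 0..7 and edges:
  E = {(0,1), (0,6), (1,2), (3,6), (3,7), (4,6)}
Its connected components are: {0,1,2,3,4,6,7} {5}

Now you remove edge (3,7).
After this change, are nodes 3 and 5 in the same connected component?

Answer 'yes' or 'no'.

Answer: no

Derivation:
Initial components: {0,1,2,3,4,6,7} {5}
Removing edge (3,7): it was a bridge — component count 2 -> 3.
New components: {0,1,2,3,4,6} {5} {7}
Are 3 and 5 in the same component? no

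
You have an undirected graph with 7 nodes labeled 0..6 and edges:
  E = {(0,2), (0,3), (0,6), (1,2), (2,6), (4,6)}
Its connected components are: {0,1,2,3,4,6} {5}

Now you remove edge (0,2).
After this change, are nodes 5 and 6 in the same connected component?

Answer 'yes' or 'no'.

Initial components: {0,1,2,3,4,6} {5}
Removing edge (0,2): not a bridge — component count unchanged at 2.
New components: {0,1,2,3,4,6} {5}
Are 5 and 6 in the same component? no

Answer: no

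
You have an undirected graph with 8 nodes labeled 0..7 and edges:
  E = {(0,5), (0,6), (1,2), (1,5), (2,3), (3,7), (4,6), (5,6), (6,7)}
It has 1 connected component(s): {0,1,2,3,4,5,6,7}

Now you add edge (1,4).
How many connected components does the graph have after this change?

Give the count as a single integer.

Initial component count: 1
Add (1,4): endpoints already in same component. Count unchanged: 1.
New component count: 1

Answer: 1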